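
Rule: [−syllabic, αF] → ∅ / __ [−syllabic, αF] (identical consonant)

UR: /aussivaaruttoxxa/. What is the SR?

/ss/ is a geminate; the first /s/ deletes.
/tt/ is a geminate; the first /t/ deletes.
/xx/ is a geminate; the first /x/ deletes.
The other instances of /s/, /v/, /r/, /t/, /x/ do not occur in the required environment and remain unchanged.
Surface form: [ausivaarutoxa].

ausivaarutoxa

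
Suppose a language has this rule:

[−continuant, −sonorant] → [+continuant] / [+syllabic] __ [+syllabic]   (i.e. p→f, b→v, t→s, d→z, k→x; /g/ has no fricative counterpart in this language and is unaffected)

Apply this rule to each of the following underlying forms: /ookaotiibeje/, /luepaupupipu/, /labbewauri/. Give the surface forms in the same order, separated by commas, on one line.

/ookaotiibeje/: /k/ is a stop between vowels /o/ and /a/, so it spirantizes to the fricative [x]. /t/ is a stop between vowels /o/ and /i/, so it spirantizes to the fricative [s]. /b/ is a stop between vowels /i/ and /e/, so it spirantizes to the fricative [v]. → [ooxaosiiveje].
/luepaupupipu/: /p/ is a stop between vowels /e/ and /a/, so it spirantizes to the fricative [f]. /p/ is a stop between vowels /u/ and /u/, so it spirantizes to the fricative [f]. /p/ is a stop between vowels /u/ and /i/, so it spirantizes to the fricative [f]. /p/ is a stop between vowels /i/ and /u/, so it spirantizes to the fricative [f]. → [luefaufufifu].
/labbewauri/: the rule's environment is not met; surfaces unchanged as [labbewauri].

ooxaosiiveje, luefaufufifu, labbewauri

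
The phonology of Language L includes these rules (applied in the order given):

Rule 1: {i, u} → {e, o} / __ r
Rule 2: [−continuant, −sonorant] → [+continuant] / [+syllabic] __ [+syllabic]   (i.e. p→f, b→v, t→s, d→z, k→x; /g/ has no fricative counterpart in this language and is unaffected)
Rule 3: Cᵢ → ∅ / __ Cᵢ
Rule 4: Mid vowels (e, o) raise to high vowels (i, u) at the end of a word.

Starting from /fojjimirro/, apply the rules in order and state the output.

fojimeru

Rule 1 (pre-rhotic lowering): /i/ is a high vowel immediately before /r/, so it lowers to [e]. /fojjimirro/ → fojjimerro.
Rule 2 (intervocalic spirantization): no segment meets the environment; /fojjimerro/ is unchanged.
Rule 3 (degemination): /jj/ is a geminate; the first /j/ deletes. /rr/ is a geminate; the first /r/ deletes. /fojjimerro/ → fojimero.
Rule 4 (final vowel raising): /o/ is a mid vowel in word-final position, so it raises to [u]. /fojimero/ → fojimeru.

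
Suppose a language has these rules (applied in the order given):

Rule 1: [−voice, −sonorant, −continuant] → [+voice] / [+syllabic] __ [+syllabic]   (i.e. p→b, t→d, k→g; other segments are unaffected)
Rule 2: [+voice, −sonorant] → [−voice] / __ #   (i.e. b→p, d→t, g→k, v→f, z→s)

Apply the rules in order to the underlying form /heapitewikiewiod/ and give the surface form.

heabidewigiewiot

Rule 1 (intervocalic voicing): /p/ is a voiceless stop between vowels /a/ and /i/, so it voices to [b]. /t/ is a voiceless stop between vowels /i/ and /e/, so it voices to [d]. /k/ is a voiceless stop between vowels /i/ and /i/, so it voices to [g]. /heapitewikiewiod/ → heabidewigiewiod.
Rule 2 (final devoicing): /d/ is a voiced obstruent in word-final position, so it devoices to [t]. /heabidewigiewiod/ → heabidewigiewiot.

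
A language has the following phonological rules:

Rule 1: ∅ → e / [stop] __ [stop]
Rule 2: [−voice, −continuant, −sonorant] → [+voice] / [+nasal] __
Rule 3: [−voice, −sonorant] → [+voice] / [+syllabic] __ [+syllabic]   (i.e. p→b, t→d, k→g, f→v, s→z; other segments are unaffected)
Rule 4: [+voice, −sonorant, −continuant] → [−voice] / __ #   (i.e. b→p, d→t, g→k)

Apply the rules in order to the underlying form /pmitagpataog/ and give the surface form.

pmidagebadaok

Rule 1 (stop-cluster e-epenthesis): /g/ and /p/ form a stop–stop cluster, so [e] is inserted between them. /pmitagpataog/ → pmitagepataog.
Rule 2 (post-nasal voicing): no segment meets the environment; /pmitagepataog/ is unchanged.
Rule 3 (intervocalic voicing): /t/ is a voiceless obstruent between vowels /i/ and /a/, so it voices to [d]. /p/ is a voiceless obstruent between vowels /e/ and /a/, so it voices to [b]. /t/ is a voiceless obstruent between vowels /a/ and /a/, so it voices to [d]. /pmitagepataog/ → pmidagebadaog.
Rule 4 (final devoicing): /g/ is a voiced stop in word-final position, so it devoices to [k]. /pmidagebadaog/ → pmidagebadaok.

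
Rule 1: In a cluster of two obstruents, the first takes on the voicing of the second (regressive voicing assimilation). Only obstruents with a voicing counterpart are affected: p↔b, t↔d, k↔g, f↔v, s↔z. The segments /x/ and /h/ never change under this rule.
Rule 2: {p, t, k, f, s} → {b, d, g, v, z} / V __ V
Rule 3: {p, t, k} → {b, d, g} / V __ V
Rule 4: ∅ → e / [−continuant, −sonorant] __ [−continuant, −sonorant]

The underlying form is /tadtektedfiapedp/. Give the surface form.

Rule 1 (regressive voicing assimilation): /d/ precedes the voiceless obstruent /t/, so it devoices to [t] by assimilation. /d/ precedes the voiceless obstruent /f/, so it devoices to [t] by assimilation. /d/ precedes the voiceless obstruent /p/, so it devoices to [t] by assimilation. /tadtektedfiapedp/ → tattektetfiapetp.
Rule 2 (intervocalic voicing): /p/ is a voiceless obstruent between vowels /a/ and /e/, so it voices to [b]. /tattektetfiapetp/ → tattektetfiabetp.
Rule 3 (intervocalic voicing): no segment meets the environment; /tattektetfiabetp/ is unchanged.
Rule 4 (stop-cluster e-epenthesis): /t/ and /t/ form a stop–stop cluster, so [e] is inserted between them. /k/ and /t/ form a stop–stop cluster, so [e] is inserted between them. /t/ and /p/ form a stop–stop cluster, so [e] is inserted between them. /tattektetfiabetp/ → tateteketetfiabetep.

tateteketetfiabetep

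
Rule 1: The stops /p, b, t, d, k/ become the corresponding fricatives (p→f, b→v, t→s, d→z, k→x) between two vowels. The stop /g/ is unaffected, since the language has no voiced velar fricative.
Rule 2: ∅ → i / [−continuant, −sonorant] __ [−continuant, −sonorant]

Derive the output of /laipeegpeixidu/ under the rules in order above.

laifeegipeixizu

Rule 1 (intervocalic spirantization): /p/ is a stop between vowels /i/ and /e/, so it spirantizes to the fricative [f]. /d/ is a stop between vowels /i/ and /u/, so it spirantizes to the fricative [z]. /laipeegpeixidu/ → laifeegpeixizu.
Rule 2 (stop-cluster i-epenthesis): /g/ and /p/ form a stop–stop cluster, so [i] is inserted between them. /laifeegpeixizu/ → laifeegipeixizu.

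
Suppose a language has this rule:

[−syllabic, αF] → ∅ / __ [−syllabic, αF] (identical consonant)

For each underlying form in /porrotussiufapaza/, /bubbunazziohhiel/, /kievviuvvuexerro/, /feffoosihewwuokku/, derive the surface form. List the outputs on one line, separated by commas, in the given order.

porotusiufapaza, bubunaziohiel, kieviuvuexero, fefoosihewuoku

/porrotussiufapaza/: /rr/ is a geminate; the first /r/ deletes. /ss/ is a geminate; the first /s/ deletes. → [porotusiufapaza].
/bubbunazziohhiel/: /bb/ is a geminate; the first /b/ deletes. /zz/ is a geminate; the first /z/ deletes. /hh/ is a geminate; the first /h/ deletes. → [bubunaziohiel].
/kievviuvvuexerro/: /vv/ is a geminate; the first /v/ deletes. /vv/ is a geminate; the first /v/ deletes. /rr/ is a geminate; the first /r/ deletes. → [kieviuvuexero].
/feffoosihewwuokku/: /ff/ is a geminate; the first /f/ deletes. /ww/ is a geminate; the first /w/ deletes. /kk/ is a geminate; the first /k/ deletes. → [fefoosihewuoku].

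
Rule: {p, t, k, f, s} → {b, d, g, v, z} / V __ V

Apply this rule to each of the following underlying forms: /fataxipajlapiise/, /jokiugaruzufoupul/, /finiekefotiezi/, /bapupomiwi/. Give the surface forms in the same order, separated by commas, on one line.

/fataxipajlapiise/: /t/ is a voiceless obstruent between vowels /a/ and /a/, so it voices to [d]. /p/ is a voiceless obstruent between vowels /i/ and /a/, so it voices to [b]. /p/ is a voiceless obstruent between vowels /a/ and /i/, so it voices to [b]. /s/ is a voiceless obstruent between vowels /i/ and /e/, so it voices to [z]. → [fadaxibajlabiize].
/jokiugaruzufoupul/: /k/ is a voiceless obstruent between vowels /o/ and /i/, so it voices to [g]. /f/ is a voiceless obstruent between vowels /u/ and /o/, so it voices to [v]. /p/ is a voiceless obstruent between vowels /u/ and /u/, so it voices to [b]. → [jogiugaruzuvoubul].
/finiekefotiezi/: /k/ is a voiceless obstruent between vowels /e/ and /e/, so it voices to [g]. /f/ is a voiceless obstruent between vowels /e/ and /o/, so it voices to [v]. /t/ is a voiceless obstruent between vowels /o/ and /i/, so it voices to [d]. → [finiegevodiezi].
/bapupomiwi/: /p/ is a voiceless obstruent between vowels /a/ and /u/, so it voices to [b]. /p/ is a voiceless obstruent between vowels /u/ and /o/, so it voices to [b]. → [babubomiwi].

fadaxibajlabiize, jogiugaruzuvoubul, finiegevodiezi, babubomiwi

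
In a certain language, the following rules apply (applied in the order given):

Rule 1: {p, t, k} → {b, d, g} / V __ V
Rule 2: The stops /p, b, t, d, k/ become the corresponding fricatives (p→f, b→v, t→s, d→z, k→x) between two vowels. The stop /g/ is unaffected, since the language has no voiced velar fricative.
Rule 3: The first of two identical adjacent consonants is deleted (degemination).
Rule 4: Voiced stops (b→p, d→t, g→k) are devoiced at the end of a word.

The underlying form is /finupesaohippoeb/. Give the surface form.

Rule 1 (intervocalic voicing): /p/ is a voiceless stop between vowels /u/ and /e/, so it voices to [b]. /finupesaohippoeb/ → finubesaohippoeb.
Rule 2 (intervocalic spirantization): /b/ is a stop between vowels /u/ and /e/, so it spirantizes to the fricative [v]. /finubesaohippoeb/ → finuvesaohippoeb.
Rule 3 (degemination): /pp/ is a geminate; the first /p/ deletes. /finuvesaohippoeb/ → finuvesaohipoeb.
Rule 4 (final devoicing): /b/ is a voiced stop in word-final position, so it devoices to [p]. /finuvesaohipoeb/ → finuvesaohipoep.

finuvesaohipoep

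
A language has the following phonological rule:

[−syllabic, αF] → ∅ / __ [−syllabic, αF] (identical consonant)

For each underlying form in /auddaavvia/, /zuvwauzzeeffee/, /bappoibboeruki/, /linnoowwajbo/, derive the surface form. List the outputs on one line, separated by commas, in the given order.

/auddaavvia/: /dd/ is a geminate; the first /d/ deletes. /vv/ is a geminate; the first /v/ deletes. → [audaavia].
/zuvwauzzeeffee/: /zz/ is a geminate; the first /z/ deletes. /ff/ is a geminate; the first /f/ deletes. → [zuvwauzeefee].
/bappoibboeruki/: /pp/ is a geminate; the first /p/ deletes. /bb/ is a geminate; the first /b/ deletes. → [bapoiboeruki].
/linnoowwajbo/: /nn/ is a geminate; the first /n/ deletes. /ww/ is a geminate; the first /w/ deletes. → [linoowajbo].

audaavia, zuvwauzeefee, bapoiboeruki, linoowajbo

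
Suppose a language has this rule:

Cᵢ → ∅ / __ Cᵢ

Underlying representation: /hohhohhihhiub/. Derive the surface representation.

hohohihiub

/hh/ is a geminate; the first /h/ deletes.
/hh/ is a geminate; the first /h/ deletes.
/hh/ is a geminate; the first /h/ deletes.
The other instances of /h/, /b/ do not occur in the required environment and remain unchanged.
Surface form: [hohohihiub].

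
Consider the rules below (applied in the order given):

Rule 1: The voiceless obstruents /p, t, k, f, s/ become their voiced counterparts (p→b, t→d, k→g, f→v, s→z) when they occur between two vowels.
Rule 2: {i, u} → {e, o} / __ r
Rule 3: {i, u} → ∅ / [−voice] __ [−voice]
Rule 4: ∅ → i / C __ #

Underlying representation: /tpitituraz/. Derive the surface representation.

Rule 1 (intervocalic voicing): /t/ is a voiceless obstruent between vowels /i/ and /i/, so it voices to [d]. /t/ is a voiceless obstruent between vowels /i/ and /u/, so it voices to [d]. /tpitituraz/ → tpididuraz.
Rule 2 (pre-rhotic lowering): /u/ is a high vowel immediately before /r/, so it lowers to [o]. /tpididuraz/ → tpididoraz.
Rule 3 (high vowel syncope): no segment meets the environment; /tpididoraz/ is unchanged.
Rule 4 (final i-epenthesis): the form ends in the consonant /z/, so [i] is inserted word-finally. /tpididoraz/ → tpididorazi.

tpididorazi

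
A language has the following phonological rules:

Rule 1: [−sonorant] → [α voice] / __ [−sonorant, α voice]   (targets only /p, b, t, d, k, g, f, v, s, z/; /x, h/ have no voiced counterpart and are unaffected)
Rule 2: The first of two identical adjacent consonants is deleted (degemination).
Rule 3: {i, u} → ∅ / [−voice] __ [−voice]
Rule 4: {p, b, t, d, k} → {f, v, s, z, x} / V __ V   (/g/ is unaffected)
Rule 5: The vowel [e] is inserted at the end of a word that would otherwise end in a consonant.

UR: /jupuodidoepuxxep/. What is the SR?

Rule 1 (regressive voicing assimilation): no segment meets the environment; /jupuodidoepuxxep/ is unchanged.
Rule 2 (degemination): /xx/ is a geminate; the first /x/ deletes. /jupuodidoepuxxep/ → jupuodidoepuxep.
Rule 3 (high vowel syncope): /u/ is a high vowel flanked by voiceless consonants /p/ and /x/, so it deletes. /jupuodidoepuxep/ → jupuodidoepxep.
Rule 4 (intervocalic spirantization): /p/ is a stop between vowels /u/ and /u/, so it spirantizes to the fricative [f]. /d/ is a stop between vowels /o/ and /i/, so it spirantizes to the fricative [z]. /d/ is a stop between vowels /i/ and /o/, so it spirantizes to the fricative [z]. /jupuodidoepxep/ → jufuozizoepxep.
Rule 5 (final e-epenthesis): the form ends in the consonant /p/, so [e] is inserted word-finally. /jufuozizoepxep/ → jufuozizoepxepe.

jufuozizoepxepe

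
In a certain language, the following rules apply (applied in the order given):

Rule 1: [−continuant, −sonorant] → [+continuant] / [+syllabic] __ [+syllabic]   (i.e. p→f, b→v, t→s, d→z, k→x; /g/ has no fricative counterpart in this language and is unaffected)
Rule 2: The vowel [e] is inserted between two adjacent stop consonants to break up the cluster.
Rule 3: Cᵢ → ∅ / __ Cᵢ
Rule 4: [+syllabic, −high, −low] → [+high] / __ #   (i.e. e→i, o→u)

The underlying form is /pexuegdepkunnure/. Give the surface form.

pexuegedepekunuri

Rule 1 (intervocalic spirantization): no segment meets the environment; /pexuegdepkunnure/ is unchanged.
Rule 2 (stop-cluster e-epenthesis): /g/ and /d/ form a stop–stop cluster, so [e] is inserted between them. /p/ and /k/ form a stop–stop cluster, so [e] is inserted between them. /pexuegdepkunnure/ → pexuegedepekunnure.
Rule 3 (degemination): /nn/ is a geminate; the first /n/ deletes. /pexuegedepekunnure/ → pexuegedepekunure.
Rule 4 (final vowel raising): /e/ is a mid vowel in word-final position, so it raises to [i]. /pexuegedepekunure/ → pexuegedepekunuri.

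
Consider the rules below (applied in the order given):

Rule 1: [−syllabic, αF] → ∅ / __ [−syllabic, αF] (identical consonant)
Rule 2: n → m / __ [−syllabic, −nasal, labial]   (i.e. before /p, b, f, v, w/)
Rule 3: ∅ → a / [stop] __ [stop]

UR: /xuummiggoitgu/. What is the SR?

xuumigoitagu

Rule 1 (degemination): /mm/ is a geminate; the first /m/ deletes. /gg/ is a geminate; the first /g/ deletes. /xuummiggoitgu/ → xuumigoitgu.
Rule 2 (nasal place assimilation): no segment meets the environment; /xuumigoitgu/ is unchanged.
Rule 3 (stop-cluster a-epenthesis): /t/ and /g/ form a stop–stop cluster, so [a] is inserted between them. /xuumigoitgu/ → xuumigoitagu.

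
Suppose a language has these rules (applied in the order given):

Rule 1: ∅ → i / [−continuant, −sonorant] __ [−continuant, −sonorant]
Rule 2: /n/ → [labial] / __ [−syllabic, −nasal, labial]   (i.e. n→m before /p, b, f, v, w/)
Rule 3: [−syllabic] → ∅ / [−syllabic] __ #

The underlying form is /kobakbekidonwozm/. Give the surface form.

Rule 1 (stop-cluster i-epenthesis): /k/ and /b/ form a stop–stop cluster, so [i] is inserted between them. /kobakbekidonwozm/ → kobakibekidonwozm.
Rule 2 (nasal place assimilation): /n/ precedes the labial consonant /w/, so it assimilates in place to [m]. /kobakibekidonwozm/ → kobakibekidomwozm.
Rule 3 (final cluster simplification): /m/ is the second consonant of a word-final cluster /zm/, so it deletes. /kobakibekidomwozm/ → kobakibekidomwoz.

kobakibekidomwoz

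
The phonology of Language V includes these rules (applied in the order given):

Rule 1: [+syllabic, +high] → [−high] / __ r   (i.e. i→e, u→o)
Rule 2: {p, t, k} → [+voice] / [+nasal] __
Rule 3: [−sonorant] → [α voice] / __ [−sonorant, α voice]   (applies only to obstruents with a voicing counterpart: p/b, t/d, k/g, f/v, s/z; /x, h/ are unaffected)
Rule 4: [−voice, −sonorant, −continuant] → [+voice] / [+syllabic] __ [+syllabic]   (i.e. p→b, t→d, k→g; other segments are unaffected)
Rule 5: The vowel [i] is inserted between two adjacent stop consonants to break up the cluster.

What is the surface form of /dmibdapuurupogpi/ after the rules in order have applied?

dmibidabuorubokipi

Rule 1 (pre-rhotic lowering): /u/ is a high vowel immediately before /r/, so it lowers to [o]. /dmibdapuurupogpi/ → dmibdapuorupogpi.
Rule 2 (post-nasal voicing): no segment meets the environment; /dmibdapuorupogpi/ is unchanged.
Rule 3 (regressive voicing assimilation): /g/ precedes the voiceless obstruent /p/, so it devoices to [k] by assimilation. /dmibdapuorupogpi/ → dmibdapuorupokpi.
Rule 4 (intervocalic voicing): /p/ is a voiceless stop between vowels /a/ and /u/, so it voices to [b]. /p/ is a voiceless stop between vowels /u/ and /o/, so it voices to [b]. /dmibdapuorupokpi/ → dmibdabuorubokpi.
Rule 5 (stop-cluster i-epenthesis): /b/ and /d/ form a stop–stop cluster, so [i] is inserted between them. /k/ and /p/ form a stop–stop cluster, so [i] is inserted between them. /dmibdabuorubokpi/ → dmibidabuorubokipi.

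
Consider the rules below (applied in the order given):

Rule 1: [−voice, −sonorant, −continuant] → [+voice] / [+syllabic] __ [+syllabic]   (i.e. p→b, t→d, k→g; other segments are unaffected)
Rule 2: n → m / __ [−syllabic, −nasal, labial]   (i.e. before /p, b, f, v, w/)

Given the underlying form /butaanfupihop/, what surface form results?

budaamfubihop

Rule 1 (intervocalic voicing): /t/ is a voiceless stop between vowels /u/ and /a/, so it voices to [d]. /p/ is a voiceless stop between vowels /u/ and /i/, so it voices to [b]. /butaanfupihop/ → budaanfubihop.
Rule 2 (nasal place assimilation): /n/ precedes the labial consonant /f/, so it assimilates in place to [m]. /budaanfubihop/ → budaamfubihop.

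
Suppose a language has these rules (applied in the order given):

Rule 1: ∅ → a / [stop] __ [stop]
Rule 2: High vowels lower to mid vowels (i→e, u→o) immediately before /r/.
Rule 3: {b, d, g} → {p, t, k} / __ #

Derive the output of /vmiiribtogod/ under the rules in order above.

Rule 1 (stop-cluster a-epenthesis): /b/ and /t/ form a stop–stop cluster, so [a] is inserted between them. /vmiiribtogod/ → vmiiribatogod.
Rule 2 (pre-rhotic lowering): /i/ is a high vowel immediately before /r/, so it lowers to [e]. /vmiiribatogod/ → vmieribatogod.
Rule 3 (final devoicing): /d/ is a voiced stop in word-final position, so it devoices to [t]. /vmieribatogod/ → vmieribatogot.

vmieribatogot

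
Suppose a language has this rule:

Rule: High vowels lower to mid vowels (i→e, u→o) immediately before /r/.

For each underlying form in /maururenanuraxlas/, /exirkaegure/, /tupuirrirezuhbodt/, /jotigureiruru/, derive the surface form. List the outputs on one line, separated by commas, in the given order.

/maururenanuraxlas/: /u/ is a high vowel immediately before /r/, so it lowers to [o]. /u/ is a high vowel immediately before /r/, so it lowers to [o]. /u/ is a high vowel immediately before /r/, so it lowers to [o]. → [maororenanoraxlas].
/exirkaegure/: /i/ is a high vowel immediately before /r/, so it lowers to [e]. /u/ is a high vowel immediately before /r/, so it lowers to [o]. → [exerkaegore].
/tupuirrirezuhbodt/: /i/ is a high vowel immediately before /r/, so it lowers to [e]. /i/ is a high vowel immediately before /r/, so it lowers to [e]. → [tupuerrerezuhbodt].
/jotigureiruru/: /u/ is a high vowel immediately before /r/, so it lowers to [o]. /i/ is a high vowel immediately before /r/, so it lowers to [e]. /u/ is a high vowel immediately before /r/, so it lowers to [o]. → [jotigoreeroru].

maororenanoraxlas, exerkaegore, tupuerrerezuhbodt, jotigoreeroru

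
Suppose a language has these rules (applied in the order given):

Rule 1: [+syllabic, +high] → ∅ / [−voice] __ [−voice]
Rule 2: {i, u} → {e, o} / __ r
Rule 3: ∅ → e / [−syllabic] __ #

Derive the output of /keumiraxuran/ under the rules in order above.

keumeraxorane

Rule 1 (high vowel syncope): no segment meets the environment; /keumiraxuran/ is unchanged.
Rule 2 (pre-rhotic lowering): /i/ is a high vowel immediately before /r/, so it lowers to [e]. /u/ is a high vowel immediately before /r/, so it lowers to [o]. /keumiraxuran/ → keumeraxoran.
Rule 3 (final e-epenthesis): the form ends in the consonant /n/, so [e] is inserted word-finally. /keumeraxoran/ → keumeraxorane.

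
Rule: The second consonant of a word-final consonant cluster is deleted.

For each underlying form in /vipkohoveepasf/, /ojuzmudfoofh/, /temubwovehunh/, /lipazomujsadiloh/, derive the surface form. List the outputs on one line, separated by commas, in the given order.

vipkohoveepas, ojuzmudfoof, temubwovehun, lipazomujsadiloh

/vipkohoveepasf/: /f/ is the second consonant of a word-final cluster /sf/, so it deletes. → [vipkohoveepas].
/ojuzmudfoofh/: /h/ is the second consonant of a word-final cluster /fh/, so it deletes. → [ojuzmudfoof].
/temubwovehunh/: /h/ is the second consonant of a word-final cluster /nh/, so it deletes. → [temubwovehun].
/lipazomujsadiloh/: the rule's environment is not met; surfaces unchanged as [lipazomujsadiloh].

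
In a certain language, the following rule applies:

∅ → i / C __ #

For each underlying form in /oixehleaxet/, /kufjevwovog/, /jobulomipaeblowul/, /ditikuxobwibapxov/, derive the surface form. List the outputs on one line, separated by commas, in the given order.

oixehleaxeti, kufjevwovogi, jobulomipaeblowuli, ditikuxobwibapxovi

/oixehleaxet/: the form ends in the consonant /t/, so [i] is inserted word-finally. → [oixehleaxeti].
/kufjevwovog/: the form ends in the consonant /g/, so [i] is inserted word-finally. → [kufjevwovogi].
/jobulomipaeblowul/: the form ends in the consonant /l/, so [i] is inserted word-finally. → [jobulomipaeblowuli].
/ditikuxobwibapxov/: the form ends in the consonant /v/, so [i] is inserted word-finally. → [ditikuxobwibapxovi].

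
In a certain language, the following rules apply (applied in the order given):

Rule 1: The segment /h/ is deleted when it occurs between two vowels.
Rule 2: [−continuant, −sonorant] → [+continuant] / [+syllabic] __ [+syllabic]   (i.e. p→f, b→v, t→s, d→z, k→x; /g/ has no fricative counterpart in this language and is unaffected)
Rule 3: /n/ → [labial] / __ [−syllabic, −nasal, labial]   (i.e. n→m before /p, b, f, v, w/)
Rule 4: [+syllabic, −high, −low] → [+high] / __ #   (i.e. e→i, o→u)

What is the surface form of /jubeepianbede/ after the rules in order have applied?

juveefiambezi

Rule 1 (intervocalic h-deletion): no segment meets the environment; /jubeepianbede/ is unchanged.
Rule 2 (intervocalic spirantization): /b/ is a stop between vowels /u/ and /e/, so it spirantizes to the fricative [v]. /p/ is a stop between vowels /e/ and /i/, so it spirantizes to the fricative [f]. /d/ is a stop between vowels /e/ and /e/, so it spirantizes to the fricative [z]. /jubeepianbede/ → juveefianbeze.
Rule 3 (nasal place assimilation): /n/ precedes the labial consonant /b/, so it assimilates in place to [m]. /juveefianbeze/ → juveefiambeze.
Rule 4 (final vowel raising): /e/ is a mid vowel in word-final position, so it raises to [i]. /juveefiambeze/ → juveefiambezi.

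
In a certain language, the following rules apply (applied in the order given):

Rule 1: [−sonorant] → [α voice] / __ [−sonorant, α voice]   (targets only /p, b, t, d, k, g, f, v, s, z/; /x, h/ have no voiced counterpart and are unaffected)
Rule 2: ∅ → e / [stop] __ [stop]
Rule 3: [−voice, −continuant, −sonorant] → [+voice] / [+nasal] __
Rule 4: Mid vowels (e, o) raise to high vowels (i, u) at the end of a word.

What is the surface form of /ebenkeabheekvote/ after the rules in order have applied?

Rule 1 (regressive voicing assimilation): /b/ precedes the voiceless obstruent /h/, so it devoices to [p] by assimilation. /k/ precedes the voiced obstruent /v/, so it voices to [g] by assimilation. /ebenkeabheekvote/ → ebenkeapheegvote.
Rule 2 (stop-cluster e-epenthesis): no segment meets the environment; /ebenkeapheegvote/ is unchanged.
Rule 3 (post-nasal voicing): /k/ is a voiceless stop immediately after the nasal /n/, so it voices to [g]. /ebenkeapheegvote/ → ebengeapheegvote.
Rule 4 (final vowel raising): /e/ is a mid vowel in word-final position, so it raises to [i]. /ebengeapheegvote/ → ebengeapheegvoti.

ebengeapheegvoti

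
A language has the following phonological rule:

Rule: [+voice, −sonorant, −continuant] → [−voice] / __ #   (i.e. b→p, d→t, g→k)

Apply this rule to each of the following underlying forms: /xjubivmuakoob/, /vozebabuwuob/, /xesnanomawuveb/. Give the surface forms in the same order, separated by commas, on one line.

xjubivmuakoop, vozebabuwuop, xesnanomawuvep

/xjubivmuakoob/: /b/ is a voiced stop in word-final position, so it devoices to [p]. → [xjubivmuakoop].
/vozebabuwuob/: /b/ is a voiced stop in word-final position, so it devoices to [p]. → [vozebabuwuop].
/xesnanomawuveb/: /b/ is a voiced stop in word-final position, so it devoices to [p]. → [xesnanomawuvep].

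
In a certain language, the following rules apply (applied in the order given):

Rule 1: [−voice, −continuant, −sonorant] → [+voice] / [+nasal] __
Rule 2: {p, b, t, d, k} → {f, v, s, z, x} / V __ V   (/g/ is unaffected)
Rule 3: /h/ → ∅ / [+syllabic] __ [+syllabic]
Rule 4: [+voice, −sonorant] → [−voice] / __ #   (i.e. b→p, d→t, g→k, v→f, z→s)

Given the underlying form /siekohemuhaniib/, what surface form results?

siexoemuaniip

Rule 1 (post-nasal voicing): no segment meets the environment; /siekohemuhaniib/ is unchanged.
Rule 2 (intervocalic spirantization): /k/ is a stop between vowels /e/ and /o/, so it spirantizes to the fricative [x]. /siekohemuhaniib/ → siexohemuhaniib.
Rule 3 (intervocalic h-deletion): /h/ occurs between vowels /o/ and /e/, so it deletes. /h/ occurs between vowels /u/ and /a/, so it deletes. /siexohemuhaniib/ → siexoemuaniib.
Rule 4 (final devoicing): /b/ is a voiced obstruent in word-final position, so it devoices to [p]. /siexoemuaniib/ → siexoemuaniip.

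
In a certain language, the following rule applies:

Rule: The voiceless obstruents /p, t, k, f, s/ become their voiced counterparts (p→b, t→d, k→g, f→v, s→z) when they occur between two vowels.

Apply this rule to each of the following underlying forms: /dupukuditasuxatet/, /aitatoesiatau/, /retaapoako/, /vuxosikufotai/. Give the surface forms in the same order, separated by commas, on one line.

dubugudidazuxadet, aidadoeziadau, redaaboago, vuxoziguvodai

/dupukuditasuxatet/: /p/ is a voiceless obstruent between vowels /u/ and /u/, so it voices to [b]. /k/ is a voiceless obstruent between vowels /u/ and /u/, so it voices to [g]. /t/ is a voiceless obstruent between vowels /i/ and /a/, so it voices to [d]. /s/ is a voiceless obstruent between vowels /a/ and /u/, so it voices to [z]. /t/ is a voiceless obstruent between vowels /a/ and /e/, so it voices to [d]. → [dubugudidazuxadet].
/aitatoesiatau/: /t/ is a voiceless obstruent between vowels /i/ and /a/, so it voices to [d]. /t/ is a voiceless obstruent between vowels /a/ and /o/, so it voices to [d]. /s/ is a voiceless obstruent between vowels /e/ and /i/, so it voices to [z]. /t/ is a voiceless obstruent between vowels /a/ and /a/, so it voices to [d]. → [aidadoeziadau].
/retaapoako/: /t/ is a voiceless obstruent between vowels /e/ and /a/, so it voices to [d]. /p/ is a voiceless obstruent between vowels /a/ and /o/, so it voices to [b]. /k/ is a voiceless obstruent between vowels /a/ and /o/, so it voices to [g]. → [redaaboago].
/vuxosikufotai/: /s/ is a voiceless obstruent between vowels /o/ and /i/, so it voices to [z]. /k/ is a voiceless obstruent between vowels /i/ and /u/, so it voices to [g]. /f/ is a voiceless obstruent between vowels /u/ and /o/, so it voices to [v]. /t/ is a voiceless obstruent between vowels /o/ and /a/, so it voices to [d]. → [vuxoziguvodai].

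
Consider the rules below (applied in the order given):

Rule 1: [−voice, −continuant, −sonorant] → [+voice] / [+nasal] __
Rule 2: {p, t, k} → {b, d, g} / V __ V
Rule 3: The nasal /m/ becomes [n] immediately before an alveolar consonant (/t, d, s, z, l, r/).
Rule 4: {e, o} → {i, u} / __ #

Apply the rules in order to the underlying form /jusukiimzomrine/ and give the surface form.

Rule 1 (post-nasal voicing): no segment meets the environment; /jusukiimzomrine/ is unchanged.
Rule 2 (intervocalic voicing): /k/ is a voiceless stop between vowels /u/ and /i/, so it voices to [g]. /jusukiimzomrine/ → jusugiimzomrine.
Rule 3 (nasal place assimilation): /m/ precedes the alveolar consonant /z/, so it assimilates in place to [n]. /m/ precedes the alveolar consonant /r/, so it assimilates in place to [n]. /jusugiimzomrine/ → jusugiinzonrine.
Rule 4 (final vowel raising): /e/ is a mid vowel in word-final position, so it raises to [i]. /jusugiinzonrine/ → jusugiinzonrini.

jusugiinzonrini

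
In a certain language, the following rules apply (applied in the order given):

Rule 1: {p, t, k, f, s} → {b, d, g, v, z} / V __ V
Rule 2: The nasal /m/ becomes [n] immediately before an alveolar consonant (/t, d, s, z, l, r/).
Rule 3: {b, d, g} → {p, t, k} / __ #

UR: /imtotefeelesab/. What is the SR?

intodeveelezap

Rule 1 (intervocalic voicing): /t/ is a voiceless obstruent between vowels /o/ and /e/, so it voices to [d]. /f/ is a voiceless obstruent between vowels /e/ and /e/, so it voices to [v]. /s/ is a voiceless obstruent between vowels /e/ and /a/, so it voices to [z]. /imtotefeelesab/ → imtodeveelezab.
Rule 2 (nasal place assimilation): /m/ precedes the alveolar consonant /t/, so it assimilates in place to [n]. /imtodeveelezab/ → intodeveelezab.
Rule 3 (final devoicing): /b/ is a voiced stop in word-final position, so it devoices to [p]. /intodeveelezab/ → intodeveelezap.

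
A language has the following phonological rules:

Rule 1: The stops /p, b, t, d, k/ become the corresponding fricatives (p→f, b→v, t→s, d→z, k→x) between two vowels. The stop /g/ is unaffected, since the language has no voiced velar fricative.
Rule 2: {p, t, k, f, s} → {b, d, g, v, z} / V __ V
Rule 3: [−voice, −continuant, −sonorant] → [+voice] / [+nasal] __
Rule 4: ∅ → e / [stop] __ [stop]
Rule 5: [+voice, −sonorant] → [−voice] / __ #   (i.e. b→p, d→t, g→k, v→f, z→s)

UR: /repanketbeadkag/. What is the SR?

Rule 1 (intervocalic spirantization): /p/ is a stop between vowels /e/ and /a/, so it spirantizes to the fricative [f]. /repanketbeadkag/ → refanketbeadkag.
Rule 2 (intervocalic voicing): /f/ is a voiceless obstruent between vowels /e/ and /a/, so it voices to [v]. /refanketbeadkag/ → revanketbeadkag.
Rule 3 (post-nasal voicing): /k/ is a voiceless stop immediately after the nasal /n/, so it voices to [g]. /revanketbeadkag/ → revangetbeadkag.
Rule 4 (stop-cluster e-epenthesis): /t/ and /b/ form a stop–stop cluster, so [e] is inserted between them. /d/ and /k/ form a stop–stop cluster, so [e] is inserted between them. /revangetbeadkag/ → revangetebeadekag.
Rule 5 (final devoicing): /g/ is a voiced obstruent in word-final position, so it devoices to [k]. /revangetebeadekag/ → revangetebeadekak.

revangetebeadekak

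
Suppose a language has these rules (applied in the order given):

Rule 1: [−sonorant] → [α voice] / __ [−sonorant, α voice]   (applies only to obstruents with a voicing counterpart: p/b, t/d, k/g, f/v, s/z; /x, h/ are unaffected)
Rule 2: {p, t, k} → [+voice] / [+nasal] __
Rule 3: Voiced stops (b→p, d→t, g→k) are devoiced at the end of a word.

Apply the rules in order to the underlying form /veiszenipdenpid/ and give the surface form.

Rule 1 (regressive voicing assimilation): /s/ precedes the voiced obstruent /z/, so it voices to [z] by assimilation. /p/ precedes the voiced obstruent /d/, so it voices to [b] by assimilation. /veiszenipdenpid/ → veizzenibdenpid.
Rule 2 (post-nasal voicing): /p/ is a voiceless stop immediately after the nasal /n/, so it voices to [b]. /veizzenibdenpid/ → veizzenibdenbid.
Rule 3 (final devoicing): /d/ is a voiced stop in word-final position, so it devoices to [t]. /veizzenibdenbid/ → veizzenibdenbit.

veizzenibdenbit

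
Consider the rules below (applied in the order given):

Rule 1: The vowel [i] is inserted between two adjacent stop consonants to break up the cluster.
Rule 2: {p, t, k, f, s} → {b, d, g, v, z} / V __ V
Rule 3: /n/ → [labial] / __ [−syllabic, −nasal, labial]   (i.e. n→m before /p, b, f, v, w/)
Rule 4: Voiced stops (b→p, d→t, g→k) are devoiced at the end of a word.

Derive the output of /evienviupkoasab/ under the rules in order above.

Rule 1 (stop-cluster i-epenthesis): /p/ and /k/ form a stop–stop cluster, so [i] is inserted between them. /evienviupkoasab/ → evienviupikoasab.
Rule 2 (intervocalic voicing): /p/ is a voiceless obstruent between vowels /u/ and /i/, so it voices to [b]. /k/ is a voiceless obstruent between vowels /i/ and /o/, so it voices to [g]. /s/ is a voiceless obstruent between vowels /a/ and /a/, so it voices to [z]. /evienviupikoasab/ → evienviubigoazab.
Rule 3 (nasal place assimilation): /n/ precedes the labial consonant /v/, so it assimilates in place to [m]. /evienviubigoazab/ → eviemviubigoazab.
Rule 4 (final devoicing): /b/ is a voiced stop in word-final position, so it devoices to [p]. /eviemviubigoazab/ → eviemviubigoazap.

eviemviubigoazap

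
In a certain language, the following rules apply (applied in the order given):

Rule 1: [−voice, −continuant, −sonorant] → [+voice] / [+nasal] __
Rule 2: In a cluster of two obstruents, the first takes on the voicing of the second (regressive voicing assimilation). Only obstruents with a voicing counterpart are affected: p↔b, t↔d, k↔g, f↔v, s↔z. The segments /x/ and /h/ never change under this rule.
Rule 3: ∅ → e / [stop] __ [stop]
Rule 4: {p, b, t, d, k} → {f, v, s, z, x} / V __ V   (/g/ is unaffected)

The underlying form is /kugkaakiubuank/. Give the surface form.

Rule 1 (post-nasal voicing): /k/ is a voiceless stop immediately after the nasal /n/, so it voices to [g]. /kugkaakiubuank/ → kugkaakiubuang.
Rule 2 (regressive voicing assimilation): /g/ precedes the voiceless obstruent /k/, so it devoices to [k] by assimilation. /kugkaakiubuang/ → kukkaakiubuang.
Rule 3 (stop-cluster e-epenthesis): /k/ and /k/ form a stop–stop cluster, so [e] is inserted between them. /kukkaakiubuang/ → kukekaakiubuang.
Rule 4 (intervocalic spirantization): /k/ is a stop between vowels /u/ and /e/, so it spirantizes to the fricative [x]. /k/ is a stop between vowels /e/ and /a/, so it spirantizes to the fricative [x]. /k/ is a stop between vowels /a/ and /i/, so it spirantizes to the fricative [x]. /b/ is a stop between vowels /u/ and /u/, so it spirantizes to the fricative [v]. /kukekaakiubuang/ → kuxexaaxiuvuang.

kuxexaaxiuvuang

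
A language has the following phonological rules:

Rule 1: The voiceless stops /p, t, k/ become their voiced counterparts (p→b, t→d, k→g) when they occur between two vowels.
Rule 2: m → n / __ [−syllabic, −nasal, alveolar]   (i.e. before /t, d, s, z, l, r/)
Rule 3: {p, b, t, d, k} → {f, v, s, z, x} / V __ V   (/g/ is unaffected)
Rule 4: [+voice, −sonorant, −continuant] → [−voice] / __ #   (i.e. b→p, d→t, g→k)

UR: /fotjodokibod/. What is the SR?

fotjozogivot

Rule 1 (intervocalic voicing): /k/ is a voiceless stop between vowels /o/ and /i/, so it voices to [g]. /fotjodokibod/ → fotjodogibod.
Rule 2 (nasal place assimilation): no segment meets the environment; /fotjodogibod/ is unchanged.
Rule 3 (intervocalic spirantization): /d/ is a stop between vowels /o/ and /o/, so it spirantizes to the fricative [z]. /b/ is a stop between vowels /i/ and /o/, so it spirantizes to the fricative [v]. /fotjodogibod/ → fotjozogivod.
Rule 4 (final devoicing): /d/ is a voiced stop in word-final position, so it devoices to [t]. /fotjozogivod/ → fotjozogivot.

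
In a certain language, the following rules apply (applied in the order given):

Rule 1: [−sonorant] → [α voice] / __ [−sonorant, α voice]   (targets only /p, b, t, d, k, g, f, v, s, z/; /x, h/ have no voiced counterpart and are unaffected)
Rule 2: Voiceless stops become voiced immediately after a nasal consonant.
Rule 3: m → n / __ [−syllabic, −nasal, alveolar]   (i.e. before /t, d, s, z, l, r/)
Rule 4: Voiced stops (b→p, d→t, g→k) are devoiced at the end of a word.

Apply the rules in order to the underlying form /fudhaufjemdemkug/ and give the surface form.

Rule 1 (regressive voicing assimilation): /d/ precedes the voiceless obstruent /h/, so it devoices to [t] by assimilation. /fudhaufjemdemkug/ → futhaufjemdemkug.
Rule 2 (post-nasal voicing): /k/ is a voiceless stop immediately after the nasal /m/, so it voices to [g]. /futhaufjemdemkug/ → futhaufjemdemgug.
Rule 3 (nasal place assimilation): /m/ precedes the alveolar consonant /d/, so it assimilates in place to [n]. /futhaufjemdemgug/ → futhaufjendemgug.
Rule 4 (final devoicing): /g/ is a voiced stop in word-final position, so it devoices to [k]. /futhaufjendemgug/ → futhaufjendemguk.

futhaufjendemguk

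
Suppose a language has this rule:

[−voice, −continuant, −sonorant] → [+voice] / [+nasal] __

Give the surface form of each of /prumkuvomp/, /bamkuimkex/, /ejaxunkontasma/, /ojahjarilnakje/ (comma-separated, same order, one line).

prumguvomb, bamguimgex, ejaxungondasma, ojahjarilnakje

/prumkuvomp/: /k/ is a voiceless stop immediately after the nasal /m/, so it voices to [g]. /p/ is a voiceless stop immediately after the nasal /m/, so it voices to [b]. → [prumguvomb].
/bamkuimkex/: /k/ is a voiceless stop immediately after the nasal /m/, so it voices to [g]. /k/ is a voiceless stop immediately after the nasal /m/, so it voices to [g]. → [bamguimgex].
/ejaxunkontasma/: /k/ is a voiceless stop immediately after the nasal /n/, so it voices to [g]. /t/ is a voiceless stop immediately after the nasal /n/, so it voices to [d]. → [ejaxungondasma].
/ojahjarilnakje/: the rule's environment is not met; surfaces unchanged as [ojahjarilnakje].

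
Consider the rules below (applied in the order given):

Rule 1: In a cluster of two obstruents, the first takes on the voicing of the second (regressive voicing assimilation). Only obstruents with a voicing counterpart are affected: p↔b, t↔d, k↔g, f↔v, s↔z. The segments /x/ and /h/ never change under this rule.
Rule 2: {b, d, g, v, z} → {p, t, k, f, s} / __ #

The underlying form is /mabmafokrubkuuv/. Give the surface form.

Rule 1 (regressive voicing assimilation): /b/ precedes the voiceless obstruent /k/, so it devoices to [p] by assimilation. /mabmafokrubkuuv/ → mabmafokrupkuuv.
Rule 2 (final devoicing): /v/ is a voiced obstruent in word-final position, so it devoices to [f]. /mabmafokrupkuuv/ → mabmafokrupkuuf.

mabmafokrupkuuf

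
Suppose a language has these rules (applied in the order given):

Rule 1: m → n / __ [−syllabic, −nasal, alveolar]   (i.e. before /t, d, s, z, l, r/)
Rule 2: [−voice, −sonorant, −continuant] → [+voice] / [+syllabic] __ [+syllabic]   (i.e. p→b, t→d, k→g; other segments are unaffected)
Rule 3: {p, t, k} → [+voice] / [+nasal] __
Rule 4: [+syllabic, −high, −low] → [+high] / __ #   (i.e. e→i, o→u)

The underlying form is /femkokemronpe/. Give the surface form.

femgogenronbi

Rule 1 (nasal place assimilation): /m/ precedes the alveolar consonant /r/, so it assimilates in place to [n]. /femkokemronpe/ → femkokenronpe.
Rule 2 (intervocalic voicing): /k/ is a voiceless stop between vowels /o/ and /e/, so it voices to [g]. /femkokenronpe/ → femkogenronpe.
Rule 3 (post-nasal voicing): /k/ is a voiceless stop immediately after the nasal /m/, so it voices to [g]. /p/ is a voiceless stop immediately after the nasal /n/, so it voices to [b]. /femkogenronpe/ → femgogenronbe.
Rule 4 (final vowel raising): /e/ is a mid vowel in word-final position, so it raises to [i]. /femgogenronbe/ → femgogenronbi.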